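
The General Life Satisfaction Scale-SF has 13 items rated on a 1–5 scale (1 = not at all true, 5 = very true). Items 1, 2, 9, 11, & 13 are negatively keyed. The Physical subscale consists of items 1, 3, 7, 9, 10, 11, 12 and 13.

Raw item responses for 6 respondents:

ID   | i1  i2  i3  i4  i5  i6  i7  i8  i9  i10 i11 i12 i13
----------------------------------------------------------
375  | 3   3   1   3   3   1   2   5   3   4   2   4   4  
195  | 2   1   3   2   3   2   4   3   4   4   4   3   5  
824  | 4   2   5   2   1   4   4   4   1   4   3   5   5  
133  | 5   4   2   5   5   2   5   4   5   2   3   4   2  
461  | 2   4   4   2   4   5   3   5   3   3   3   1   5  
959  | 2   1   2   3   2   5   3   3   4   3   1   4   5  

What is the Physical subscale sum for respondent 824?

Respondent 824 raw: 4, 2, 5, 2, 1, 4, 4, 4, 1, 4, 3, 5, 5.
Physical items: 1, 3, 7, 9, 10, 11, 12, 13.
Reverse-coded (reversed = (1+5) − raw = 6 − raw):
  item 1: 6 − 4 = 2
  item 3: 5
  item 7: 4
  item 9: 6 − 1 = 5
  item 10: 4
  item 11: 6 − 3 = 3
  item 12: 5
  item 13: 6 − 5 = 1
Sum = 2 + 5 + 4 + 5 + 4 + 3 + 5 + 1 = 29

29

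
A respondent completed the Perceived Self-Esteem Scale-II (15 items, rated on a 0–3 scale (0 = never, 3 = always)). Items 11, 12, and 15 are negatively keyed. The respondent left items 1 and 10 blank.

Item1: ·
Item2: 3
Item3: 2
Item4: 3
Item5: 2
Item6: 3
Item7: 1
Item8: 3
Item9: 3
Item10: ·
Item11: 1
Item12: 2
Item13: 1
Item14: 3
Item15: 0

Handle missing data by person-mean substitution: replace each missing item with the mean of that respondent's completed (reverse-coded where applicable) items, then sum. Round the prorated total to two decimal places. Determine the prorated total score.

Reverse-coded (on a 0–3 scale, reversed = 3 − raw):
  item 11: 3 − 1 = 2
  item 12: 3 − 2 = 1
  item 15: 3 − 0 = 3
Completed scored items (13 of 15): 3, 2, 3, 2, 3, 1, 3, 3, 2, 1, 1, 3, 3; sum = 30.
Person mean = 30 / 13 ≈ 2.3077
Prorated total = (30 / 13) × 15 = 34.62 (to 2 dp)

34.62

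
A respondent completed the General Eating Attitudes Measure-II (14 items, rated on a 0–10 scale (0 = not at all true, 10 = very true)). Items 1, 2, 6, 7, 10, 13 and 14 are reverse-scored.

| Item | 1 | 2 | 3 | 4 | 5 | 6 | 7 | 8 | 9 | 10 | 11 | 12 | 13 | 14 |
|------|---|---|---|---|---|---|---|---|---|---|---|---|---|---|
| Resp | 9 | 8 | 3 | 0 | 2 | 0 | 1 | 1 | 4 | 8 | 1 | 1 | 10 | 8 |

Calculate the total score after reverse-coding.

Raw sum = 56. Reverse-scored items: 1, 2, 6, 7, 10, 13, 14; their raw sum = 44.
Each reversal replaces raw with 10 − raw, changing the total by 10 − 2·raw per item.
Total = 56 + 7·10 − 2·44 = 56 + 70 − 88 = 38

38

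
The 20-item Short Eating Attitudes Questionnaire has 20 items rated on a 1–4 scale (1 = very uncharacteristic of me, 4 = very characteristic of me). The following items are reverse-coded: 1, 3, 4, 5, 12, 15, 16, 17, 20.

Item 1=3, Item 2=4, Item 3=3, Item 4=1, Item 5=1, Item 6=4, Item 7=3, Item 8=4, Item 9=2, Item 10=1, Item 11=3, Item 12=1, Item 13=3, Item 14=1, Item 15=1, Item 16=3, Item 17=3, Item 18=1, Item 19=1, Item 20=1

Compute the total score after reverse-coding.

55

Apply reverse scoring (on a 1–4 scale, reversed = 5 − raw):
  item 1: 5 − 3 = 2
  item 3: 5 − 3 = 2
  item 4: 5 − 1 = 4
  item 5: 5 − 1 = 4
  item 12: 5 − 1 = 4
  item 15: 5 − 1 = 4
  item 16: 5 − 3 = 2
  item 17: 5 − 3 = 2
  item 20: 5 − 1 = 4
Scored responses: 2, 4, 2, 4, 4, 4, 3, 4, 2, 1, 3, 4, 3, 1, 4, 2, 2, 1, 1, 4
Total = 2 + 4 + 2 + 4 + 4 + 4 + 3 + 4 + 2 + 1 + 3 + 4 + 3 + 1 + 4 + 2 + 2 + 1 + 1 + 4 = 55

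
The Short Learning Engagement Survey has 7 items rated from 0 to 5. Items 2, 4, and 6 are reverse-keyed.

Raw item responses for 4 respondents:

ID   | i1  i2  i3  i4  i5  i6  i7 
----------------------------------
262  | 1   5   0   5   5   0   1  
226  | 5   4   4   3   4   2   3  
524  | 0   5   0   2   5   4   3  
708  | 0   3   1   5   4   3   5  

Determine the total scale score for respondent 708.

14

Respondent 708 raw: 0, 3, 1, 5, 4, 3, 5.
Reverse-coded (on a 0–5 scale, reversed = 5 − raw):
  item 1: 0
  item 2: 5 − 3 = 2
  item 3: 1
  item 4: 5 − 5 = 0
  item 5: 4
  item 6: 5 − 3 = 2
  item 7: 5
Sum = 0 + 2 + 1 + 0 + 4 + 2 + 5 = 14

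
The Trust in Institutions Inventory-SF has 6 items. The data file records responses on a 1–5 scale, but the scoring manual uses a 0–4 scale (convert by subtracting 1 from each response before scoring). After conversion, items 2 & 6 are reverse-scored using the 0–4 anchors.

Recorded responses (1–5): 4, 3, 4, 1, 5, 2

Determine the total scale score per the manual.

Convert to 0–4: 3, 2, 3, 0, 4, 1
Reverse-coded (reverse-coded value = 4 − response):
  item 2: 4 − 2 = 2
  item 6: 4 − 1 = 3
Scored: 3, 2, 3, 0, 4, 3
Total = 15

15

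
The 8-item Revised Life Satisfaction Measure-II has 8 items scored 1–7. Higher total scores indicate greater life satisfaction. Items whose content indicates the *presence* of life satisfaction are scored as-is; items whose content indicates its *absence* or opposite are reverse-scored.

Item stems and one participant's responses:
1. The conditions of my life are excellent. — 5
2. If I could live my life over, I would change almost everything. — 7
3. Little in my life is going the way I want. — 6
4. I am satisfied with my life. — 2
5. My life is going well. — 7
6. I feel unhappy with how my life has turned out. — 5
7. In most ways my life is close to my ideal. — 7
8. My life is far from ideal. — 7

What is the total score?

28

Items 2, 3, 6, 8 describe the absence/opposite of life satisfaction → reverse-score.
on a 1–7 scale, reversed = 8 − raw.
  item 1: 5
  item 2: 8 − 7 = 1
  item 3: 8 − 6 = 2
  item 4: 2
  item 5: 7
  item 6: 8 − 5 = 3
  item 7: 7
  item 8: 8 − 7 = 1
Total = 5 + 1 + 2 + 2 + 7 + 3 + 7 + 1 = 28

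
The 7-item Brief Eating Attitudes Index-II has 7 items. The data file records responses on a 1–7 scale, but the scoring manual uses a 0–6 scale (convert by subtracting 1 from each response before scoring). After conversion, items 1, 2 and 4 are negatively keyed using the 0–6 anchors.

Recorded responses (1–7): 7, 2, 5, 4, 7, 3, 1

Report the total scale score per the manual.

Convert to 0–6: 6, 1, 4, 3, 6, 2, 0
Reverse-coded (reversed = (0+6) − raw = 6 − raw):
  item 1: 6 − 6 = 0
  item 2: 6 − 1 = 5
  item 4: 6 − 3 = 3
Scored: 0, 5, 4, 3, 6, 2, 0
Total = 20

20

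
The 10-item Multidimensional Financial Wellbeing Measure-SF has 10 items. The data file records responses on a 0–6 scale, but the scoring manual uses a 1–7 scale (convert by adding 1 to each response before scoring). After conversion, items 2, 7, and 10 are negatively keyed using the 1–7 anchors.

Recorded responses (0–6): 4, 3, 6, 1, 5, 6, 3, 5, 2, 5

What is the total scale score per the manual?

Convert to 1–7: 5, 4, 7, 2, 6, 7, 4, 6, 3, 6
Reverse-coded (reversed = (1+7) − raw = 8 − raw):
  item 2: 8 − 4 = 4
  item 7: 8 − 4 = 4
  item 10: 8 − 6 = 2
Scored: 5, 4, 7, 2, 6, 7, 4, 6, 3, 2
Total = 46

46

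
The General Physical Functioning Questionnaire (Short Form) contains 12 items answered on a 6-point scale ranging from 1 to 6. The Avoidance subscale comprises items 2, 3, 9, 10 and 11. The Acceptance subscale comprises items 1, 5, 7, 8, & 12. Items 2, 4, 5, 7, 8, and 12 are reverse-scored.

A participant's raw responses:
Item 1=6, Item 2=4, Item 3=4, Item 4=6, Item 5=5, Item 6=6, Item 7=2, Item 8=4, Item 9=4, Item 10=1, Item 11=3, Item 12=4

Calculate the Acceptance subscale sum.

19

Acceptance items: 1, 5, 7, 8, 12.
Of these, items 5, 7, 8 and 12 are reverse-scored; reverse-coded value = 7 − response.
  item 1: 6
  item 5: 7 − 5 = 2
  item 7: 7 − 2 = 5
  item 8: 7 − 4 = 3
  item 12: 7 − 4 = 3
Sum = 6 + 2 + 5 + 3 + 3 = 19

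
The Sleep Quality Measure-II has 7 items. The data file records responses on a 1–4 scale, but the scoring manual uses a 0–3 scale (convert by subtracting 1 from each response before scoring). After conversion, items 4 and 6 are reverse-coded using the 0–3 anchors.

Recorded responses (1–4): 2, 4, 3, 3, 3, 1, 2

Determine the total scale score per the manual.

13

Convert to 0–3: 1, 3, 2, 2, 2, 0, 1
Reverse-coded (reversed = (0+3) − raw = 3 − raw):
  item 4: 3 − 2 = 1
  item 6: 3 − 0 = 3
Scored: 1, 3, 2, 1, 2, 3, 1
Total = 13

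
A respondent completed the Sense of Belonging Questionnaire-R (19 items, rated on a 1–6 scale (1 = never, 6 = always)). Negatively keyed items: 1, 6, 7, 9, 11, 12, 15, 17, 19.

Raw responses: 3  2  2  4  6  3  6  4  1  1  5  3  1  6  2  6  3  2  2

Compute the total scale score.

69

Raw sum = 62. Negatively keyed items: 1, 6, 7, 9, 11, 12, 15, 17, 19; their raw sum = 28.
Each reversal replaces raw with 7 − raw, changing the total by 7 − 2·raw per item.
Total = 62 + 9·7 − 2·28 = 62 + 63 − 56 = 69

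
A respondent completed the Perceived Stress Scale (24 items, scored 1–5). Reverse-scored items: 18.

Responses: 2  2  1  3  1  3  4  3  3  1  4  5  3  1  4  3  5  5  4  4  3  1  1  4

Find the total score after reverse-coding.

Apply reverse scoring (on a 1–5 scale, reversed = 6 − raw):
  item 18: 6 − 5 = 1
After reverse-coding: 2, 2, 1, 3, 1, 3, 4, 3, 3, 1, 4, 5, 3, 1, 4, 3, 5, 1, 4, 4, 3, 1, 1, 4
Total = 2 + 2 + 1 + 3 + 1 + 3 + 4 + 3 + 3 + 1 + 4 + 5 + 3 + 1 + 4 + 3 + 5 + 1 + 4 + 4 + 3 + 1 + 1 + 4 = 66

66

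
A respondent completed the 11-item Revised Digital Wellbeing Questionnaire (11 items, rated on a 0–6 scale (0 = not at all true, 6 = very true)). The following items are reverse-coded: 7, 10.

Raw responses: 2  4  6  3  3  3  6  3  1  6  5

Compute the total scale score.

Reverse-coded items use 6 − raw:
  item 7: 6 − 6 = 0
  item 10: 6 − 6 = 0
Scored responses: 2, 4, 6, 3, 3, 3, 0, 3, 1, 0, 5
Total = 2 + 4 + 6 + 3 + 3 + 3 + 0 + 3 + 1 + 0 + 5 = 30

30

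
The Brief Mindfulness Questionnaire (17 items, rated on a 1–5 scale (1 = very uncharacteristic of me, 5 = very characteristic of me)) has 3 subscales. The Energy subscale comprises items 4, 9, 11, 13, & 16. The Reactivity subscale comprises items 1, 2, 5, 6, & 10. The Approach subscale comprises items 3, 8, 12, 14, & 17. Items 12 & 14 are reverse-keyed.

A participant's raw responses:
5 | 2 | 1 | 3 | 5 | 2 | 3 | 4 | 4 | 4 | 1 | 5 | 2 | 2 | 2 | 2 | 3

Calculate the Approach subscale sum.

13

Approach items: 3, 8, 12, 14, 17.
Of these, items 12 & 14 are reverse-keyed; reverse-coded value = 6 − response.
  item 3: 1
  item 8: 4
  item 12: 6 − 5 = 1
  item 14: 6 − 2 = 4
  item 17: 3
Sum = 1 + 4 + 1 + 4 + 3 = 13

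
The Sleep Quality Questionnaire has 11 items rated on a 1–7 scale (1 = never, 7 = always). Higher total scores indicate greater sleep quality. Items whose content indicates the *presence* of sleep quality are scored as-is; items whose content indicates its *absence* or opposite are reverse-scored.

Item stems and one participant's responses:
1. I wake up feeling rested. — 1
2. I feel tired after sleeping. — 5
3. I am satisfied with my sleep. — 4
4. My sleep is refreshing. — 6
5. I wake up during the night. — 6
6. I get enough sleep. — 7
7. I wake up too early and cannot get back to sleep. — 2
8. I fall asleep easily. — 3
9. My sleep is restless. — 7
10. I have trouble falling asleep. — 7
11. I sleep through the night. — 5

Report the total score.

Items 2, 5, 7, 9, 10 describe the absence/opposite of sleep quality → reverse-score.
reversed = (1+7) − raw = 8 − raw.
  item 1: 1
  item 2: 8 − 5 = 3
  item 3: 4
  item 4: 6
  item 5: 8 − 6 = 2
  item 6: 7
  item 7: 8 − 2 = 6
  item 8: 3
  item 9: 8 − 7 = 1
  item 10: 8 − 7 = 1
  item 11: 5
Total = 1 + 3 + 4 + 6 + 2 + 7 + 6 + 3 + 1 + 1 + 5 = 39

39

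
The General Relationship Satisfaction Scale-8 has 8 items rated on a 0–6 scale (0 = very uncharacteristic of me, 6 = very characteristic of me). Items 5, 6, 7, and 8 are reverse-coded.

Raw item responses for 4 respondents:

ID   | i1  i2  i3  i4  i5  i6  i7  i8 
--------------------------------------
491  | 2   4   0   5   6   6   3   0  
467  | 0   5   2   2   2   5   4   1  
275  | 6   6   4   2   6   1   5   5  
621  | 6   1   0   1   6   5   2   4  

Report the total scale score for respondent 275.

Respondent 275 raw: 6, 6, 4, 2, 6, 1, 5, 5.
Reverse-coded (reverse-coded value = 6 − response):
  item 1: 6
  item 2: 6
  item 3: 4
  item 4: 2
  item 5: 6 − 6 = 0
  item 6: 6 − 1 = 5
  item 7: 6 − 5 = 1
  item 8: 6 − 5 = 1
Sum = 6 + 6 + 4 + 2 + 0 + 5 + 1 + 1 = 25

25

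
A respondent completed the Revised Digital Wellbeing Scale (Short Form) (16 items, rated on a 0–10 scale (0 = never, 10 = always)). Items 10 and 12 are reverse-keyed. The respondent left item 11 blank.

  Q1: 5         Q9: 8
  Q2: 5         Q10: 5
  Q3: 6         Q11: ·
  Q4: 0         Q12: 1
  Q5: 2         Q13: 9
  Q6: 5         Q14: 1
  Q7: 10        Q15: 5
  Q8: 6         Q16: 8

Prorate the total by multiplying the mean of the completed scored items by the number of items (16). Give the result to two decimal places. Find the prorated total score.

Reverse-coded (reversed = (0+10) − raw = 10 − raw):
  item 10: 10 − 5 = 5
  item 12: 10 − 1 = 9
Completed scored items (15 of 16): 5, 5, 6, 0, 2, 5, 10, 6, 8, 5, 9, 9, 1, 5, 8; sum = 84.
Person mean = 84 / 15 ≈ 5.6000
Prorated total = (84 / 15) × 16 = 89.60 (to 2 dp)

89.60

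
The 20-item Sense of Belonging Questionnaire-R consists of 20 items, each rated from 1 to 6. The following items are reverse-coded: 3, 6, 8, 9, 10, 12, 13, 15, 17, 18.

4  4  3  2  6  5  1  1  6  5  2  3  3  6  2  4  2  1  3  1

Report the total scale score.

Reverse-coded items (reversed = (1+6) − raw = 7 − raw):
  item 3: 7 − 3 = 4
  item 6: 7 − 5 = 2
  item 8: 7 − 1 = 6
  item 9: 7 − 6 = 1
  item 10: 7 − 5 = 2
  item 12: 7 − 3 = 4
  item 13: 7 − 3 = 4
  item 15: 7 − 2 = 5
  item 17: 7 − 2 = 5
  item 18: 7 − 1 = 6
Scored responses: 4, 4, 4, 2, 6, 2, 1, 6, 1, 2, 2, 4, 4, 6, 5, 4, 5, 6, 3, 1
Total = 4 + 4 + 4 + 2 + 6 + 2 + 1 + 6 + 1 + 2 + 2 + 4 + 4 + 6 + 5 + 4 + 5 + 6 + 3 + 1 = 72

72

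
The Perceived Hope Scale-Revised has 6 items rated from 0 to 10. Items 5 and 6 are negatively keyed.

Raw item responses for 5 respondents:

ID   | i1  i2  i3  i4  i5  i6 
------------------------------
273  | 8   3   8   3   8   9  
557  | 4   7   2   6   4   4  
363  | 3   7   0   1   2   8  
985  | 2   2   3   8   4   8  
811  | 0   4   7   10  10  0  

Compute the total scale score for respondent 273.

Respondent 273 raw: 8, 3, 8, 3, 8, 9.
Reverse-coded (on a 0–10 scale, reversed = 10 − raw):
  item 1: 8
  item 2: 3
  item 3: 8
  item 4: 3
  item 5: 10 − 8 = 2
  item 6: 10 − 9 = 1
Sum = 8 + 3 + 8 + 3 + 2 + 1 = 25

25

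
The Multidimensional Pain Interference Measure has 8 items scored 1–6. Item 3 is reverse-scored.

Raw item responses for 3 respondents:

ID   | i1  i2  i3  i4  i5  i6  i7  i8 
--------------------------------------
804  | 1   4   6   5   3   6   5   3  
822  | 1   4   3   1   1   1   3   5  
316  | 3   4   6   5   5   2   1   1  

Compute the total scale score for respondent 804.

Respondent 804 raw: 1, 4, 6, 5, 3, 6, 5, 3.
Reverse-coded (reverse-coded value = 7 − response):
  item 1: 1
  item 2: 4
  item 3: 7 − 6 = 1
  item 4: 5
  item 5: 3
  item 6: 6
  item 7: 5
  item 8: 3
Sum = 1 + 4 + 1 + 5 + 3 + 6 + 5 + 3 = 28

28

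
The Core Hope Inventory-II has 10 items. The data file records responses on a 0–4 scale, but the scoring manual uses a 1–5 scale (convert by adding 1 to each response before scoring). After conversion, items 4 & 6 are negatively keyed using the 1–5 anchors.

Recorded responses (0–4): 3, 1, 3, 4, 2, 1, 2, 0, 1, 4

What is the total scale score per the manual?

29

Convert to 1–5: 4, 2, 4, 5, 3, 2, 3, 1, 2, 5
Reverse-coded (on a 1–5 scale, reversed = 6 − raw):
  item 4: 6 − 5 = 1
  item 6: 6 − 2 = 4
Scored: 4, 2, 4, 1, 3, 4, 3, 1, 2, 5
Total = 29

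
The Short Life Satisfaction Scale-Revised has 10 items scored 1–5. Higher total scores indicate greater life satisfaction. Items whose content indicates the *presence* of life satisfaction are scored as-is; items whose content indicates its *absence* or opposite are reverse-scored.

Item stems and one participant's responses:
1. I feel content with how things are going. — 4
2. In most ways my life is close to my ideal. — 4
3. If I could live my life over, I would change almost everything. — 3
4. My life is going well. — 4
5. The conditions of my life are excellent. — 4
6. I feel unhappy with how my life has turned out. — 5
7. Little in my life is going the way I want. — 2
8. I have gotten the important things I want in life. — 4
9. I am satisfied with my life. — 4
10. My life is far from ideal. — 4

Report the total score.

34

Items 3, 6, 7, 10 describe the absence/opposite of life satisfaction → reverse-score.
on a 1–5 scale, reversed = 6 − raw.
  item 1: 4
  item 2: 4
  item 3: 6 − 3 = 3
  item 4: 4
  item 5: 4
  item 6: 6 − 5 = 1
  item 7: 6 − 2 = 4
  item 8: 4
  item 9: 4
  item 10: 6 − 4 = 2
Total = 4 + 4 + 3 + 4 + 4 + 1 + 4 + 4 + 4 + 2 = 34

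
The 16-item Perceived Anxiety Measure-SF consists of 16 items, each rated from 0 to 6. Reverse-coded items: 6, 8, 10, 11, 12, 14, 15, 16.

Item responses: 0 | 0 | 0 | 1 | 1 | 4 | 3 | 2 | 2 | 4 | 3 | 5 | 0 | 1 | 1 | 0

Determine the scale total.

Raw sum = 27. Reverse-coded items: 6, 8, 10, 11, 12, 14, 15, 16; their raw sum = 20.
Each reversal replaces raw with 6 − raw, changing the total by 6 − 2·raw per item.
Total = 27 + 8·6 − 2·20 = 27 + 48 − 40 = 35

35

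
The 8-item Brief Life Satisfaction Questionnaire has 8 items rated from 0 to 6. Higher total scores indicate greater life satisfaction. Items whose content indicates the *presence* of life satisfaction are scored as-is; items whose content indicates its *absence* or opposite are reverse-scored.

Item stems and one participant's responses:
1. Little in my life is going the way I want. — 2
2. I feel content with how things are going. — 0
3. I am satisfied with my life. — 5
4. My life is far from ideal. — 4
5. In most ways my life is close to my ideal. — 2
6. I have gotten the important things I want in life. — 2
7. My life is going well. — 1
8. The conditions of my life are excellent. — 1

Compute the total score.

17

Items 1, 4 describe the absence/opposite of life satisfaction → reverse-score.
reversed = (0+6) − raw = 6 − raw.
  item 1: 6 − 2 = 4
  item 2: 0
  item 3: 5
  item 4: 6 − 4 = 2
  item 5: 2
  item 6: 2
  item 7: 1
  item 8: 1
Total = 4 + 0 + 5 + 2 + 2 + 2 + 1 + 1 = 17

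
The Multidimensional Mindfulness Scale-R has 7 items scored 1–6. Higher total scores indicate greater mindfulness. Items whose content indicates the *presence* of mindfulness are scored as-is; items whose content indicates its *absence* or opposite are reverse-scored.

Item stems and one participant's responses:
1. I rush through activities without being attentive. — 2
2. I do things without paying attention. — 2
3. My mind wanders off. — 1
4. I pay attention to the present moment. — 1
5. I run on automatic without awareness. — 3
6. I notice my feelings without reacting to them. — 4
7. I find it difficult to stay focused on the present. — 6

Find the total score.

Items 1, 2, 3, 5, 7 describe the absence/opposite of mindfulness → reverse-score.
reversed = (1+6) − raw = 7 − raw.
  item 1: 7 − 2 = 5
  item 2: 7 − 2 = 5
  item 3: 7 − 1 = 6
  item 4: 1
  item 5: 7 − 3 = 4
  item 6: 4
  item 7: 7 − 6 = 1
Total = 5 + 5 + 6 + 1 + 4 + 4 + 1 = 26

26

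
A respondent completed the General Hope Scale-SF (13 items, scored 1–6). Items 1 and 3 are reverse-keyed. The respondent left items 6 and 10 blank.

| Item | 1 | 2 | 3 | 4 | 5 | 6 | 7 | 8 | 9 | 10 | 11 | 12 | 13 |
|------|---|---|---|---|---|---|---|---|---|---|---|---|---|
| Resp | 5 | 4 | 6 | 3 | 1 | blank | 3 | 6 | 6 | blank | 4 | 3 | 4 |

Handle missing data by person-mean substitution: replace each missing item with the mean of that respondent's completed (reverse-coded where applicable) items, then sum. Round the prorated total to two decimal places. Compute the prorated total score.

43.73

Reverse-coded (on a 1–6 scale, reversed = 7 − raw):
  item 1: 7 − 5 = 2
  item 3: 7 − 6 = 1
Completed scored items (11 of 13): 2, 4, 1, 3, 1, 3, 6, 6, 4, 3, 4; sum = 37.
Person mean = 37 / 11 ≈ 3.3636
Prorated total = (37 / 11) × 13 = 43.73 (to 2 dp)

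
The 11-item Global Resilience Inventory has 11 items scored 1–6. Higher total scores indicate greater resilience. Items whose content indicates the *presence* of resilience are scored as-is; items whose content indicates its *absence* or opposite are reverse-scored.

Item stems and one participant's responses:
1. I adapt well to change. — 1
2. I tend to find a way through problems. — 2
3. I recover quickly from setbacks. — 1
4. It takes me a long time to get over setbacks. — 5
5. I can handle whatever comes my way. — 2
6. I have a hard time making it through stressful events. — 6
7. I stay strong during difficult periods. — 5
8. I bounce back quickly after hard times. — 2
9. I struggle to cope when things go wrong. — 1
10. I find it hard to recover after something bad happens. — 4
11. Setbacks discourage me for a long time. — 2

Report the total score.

30

Items 4, 6, 9, 10, 11 describe the absence/opposite of resilience → reverse-score.
reversed = (1+6) − raw = 7 − raw.
  item 1: 1
  item 2: 2
  item 3: 1
  item 4: 7 − 5 = 2
  item 5: 2
  item 6: 7 − 6 = 1
  item 7: 5
  item 8: 2
  item 9: 7 − 1 = 6
  item 10: 7 − 4 = 3
  item 11: 7 − 2 = 5
Total = 1 + 2 + 1 + 2 + 2 + 1 + 5 + 2 + 6 + 3 + 5 = 30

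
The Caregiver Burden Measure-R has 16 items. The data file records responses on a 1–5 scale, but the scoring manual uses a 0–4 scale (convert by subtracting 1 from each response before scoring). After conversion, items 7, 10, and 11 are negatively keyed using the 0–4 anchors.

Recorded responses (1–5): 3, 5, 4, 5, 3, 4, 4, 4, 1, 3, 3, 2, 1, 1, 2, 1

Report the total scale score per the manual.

28

Convert to 0–4: 2, 4, 3, 4, 2, 3, 3, 3, 0, 2, 2, 1, 0, 0, 1, 0
Reverse-coded (on a 0–4 scale, reversed = 4 − raw):
  item 7: 4 − 3 = 1
  item 10: 4 − 2 = 2
  item 11: 4 − 2 = 2
Scored: 2, 4, 3, 4, 2, 3, 1, 3, 0, 2, 2, 1, 0, 0, 1, 0
Total = 28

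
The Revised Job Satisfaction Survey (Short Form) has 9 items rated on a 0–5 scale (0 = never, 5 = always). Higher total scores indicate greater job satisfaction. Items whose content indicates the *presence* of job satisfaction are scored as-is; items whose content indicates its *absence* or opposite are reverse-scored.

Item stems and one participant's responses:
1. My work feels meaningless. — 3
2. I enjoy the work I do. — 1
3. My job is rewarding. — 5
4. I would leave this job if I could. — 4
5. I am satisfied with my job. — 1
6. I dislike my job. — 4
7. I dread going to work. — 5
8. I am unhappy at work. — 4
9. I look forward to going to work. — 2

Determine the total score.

14

Items 1, 4, 6, 7, 8 describe the absence/opposite of job satisfaction → reverse-score.
reverse-coded value = 5 − response.
  item 1: 5 − 3 = 2
  item 2: 1
  item 3: 5
  item 4: 5 − 4 = 1
  item 5: 1
  item 6: 5 − 4 = 1
  item 7: 5 − 5 = 0
  item 8: 5 − 4 = 1
  item 9: 2
Total = 2 + 1 + 5 + 1 + 1 + 1 + 0 + 1 + 2 = 14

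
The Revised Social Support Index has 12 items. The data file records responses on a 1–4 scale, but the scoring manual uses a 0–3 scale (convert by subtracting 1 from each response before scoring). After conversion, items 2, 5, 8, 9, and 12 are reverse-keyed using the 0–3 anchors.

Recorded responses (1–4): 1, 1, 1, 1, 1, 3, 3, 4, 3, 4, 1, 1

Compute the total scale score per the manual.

Convert to 0–3: 0, 0, 0, 0, 0, 2, 2, 3, 2, 3, 0, 0
Reverse-coded (on a 0–3 scale, reversed = 3 − raw):
  item 2: 3 − 0 = 3
  item 5: 3 − 0 = 3
  item 8: 3 − 3 = 0
  item 9: 3 − 2 = 1
  item 12: 3 − 0 = 3
Scored: 0, 3, 0, 0, 3, 2, 2, 0, 1, 3, 0, 3
Total = 17

17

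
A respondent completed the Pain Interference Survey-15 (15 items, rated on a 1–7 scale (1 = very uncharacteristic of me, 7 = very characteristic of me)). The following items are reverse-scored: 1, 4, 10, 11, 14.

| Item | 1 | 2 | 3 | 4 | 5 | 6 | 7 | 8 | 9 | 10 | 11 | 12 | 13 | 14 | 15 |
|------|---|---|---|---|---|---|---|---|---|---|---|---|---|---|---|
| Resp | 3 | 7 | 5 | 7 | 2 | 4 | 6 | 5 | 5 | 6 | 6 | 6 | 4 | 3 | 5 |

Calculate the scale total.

64

Reverse-scored items use 8 − raw:
  item 1: 8 − 3 = 5
  item 4: 8 − 7 = 1
  item 10: 8 − 6 = 2
  item 11: 8 − 6 = 2
  item 14: 8 − 3 = 5
Scored items: 5, 7, 5, 1, 2, 4, 6, 5, 5, 2, 2, 6, 4, 5, 5
Total = 5 + 7 + 5 + 1 + 2 + 4 + 6 + 5 + 5 + 2 + 2 + 6 + 4 + 5 + 5 = 64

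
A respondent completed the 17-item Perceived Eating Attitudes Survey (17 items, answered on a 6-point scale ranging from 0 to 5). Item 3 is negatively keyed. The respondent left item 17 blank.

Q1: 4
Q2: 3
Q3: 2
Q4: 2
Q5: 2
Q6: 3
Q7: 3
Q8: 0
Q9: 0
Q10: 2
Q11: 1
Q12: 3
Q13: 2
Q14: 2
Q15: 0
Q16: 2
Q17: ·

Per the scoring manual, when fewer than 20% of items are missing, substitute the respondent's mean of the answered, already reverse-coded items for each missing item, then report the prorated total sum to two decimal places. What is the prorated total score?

34.00

Reverse-coded (reversed = (0+5) − raw = 5 − raw):
  item 3: 5 − 2 = 3
Completed scored items (16 of 17): 4, 3, 3, 2, 2, 3, 3, 0, 0, 2, 1, 3, 2, 2, 0, 2; sum = 32.
Person mean = 32 / 16 ≈ 2.0000
Prorated total = (32 / 16) × 17 = 34.00 (to 2 dp)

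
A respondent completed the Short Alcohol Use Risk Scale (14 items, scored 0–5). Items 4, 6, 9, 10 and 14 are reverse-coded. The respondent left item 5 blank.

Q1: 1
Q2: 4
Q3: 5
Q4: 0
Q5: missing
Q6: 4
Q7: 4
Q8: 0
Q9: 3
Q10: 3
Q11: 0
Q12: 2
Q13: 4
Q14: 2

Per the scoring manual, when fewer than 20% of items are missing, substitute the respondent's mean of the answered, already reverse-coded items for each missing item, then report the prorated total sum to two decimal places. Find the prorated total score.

35.54

Reverse-coded (reverse-coded value = 5 − response):
  item 4: 5 − 0 = 5
  item 6: 5 − 4 = 1
  item 9: 5 − 3 = 2
  item 10: 5 − 3 = 2
  item 14: 5 − 2 = 3
Completed scored items (13 of 14): 1, 4, 5, 5, 1, 4, 0, 2, 2, 0, 2, 4, 3; sum = 33.
Person mean = 33 / 13 ≈ 2.5385
Prorated total = (33 / 13) × 14 = 35.54 (to 2 dp)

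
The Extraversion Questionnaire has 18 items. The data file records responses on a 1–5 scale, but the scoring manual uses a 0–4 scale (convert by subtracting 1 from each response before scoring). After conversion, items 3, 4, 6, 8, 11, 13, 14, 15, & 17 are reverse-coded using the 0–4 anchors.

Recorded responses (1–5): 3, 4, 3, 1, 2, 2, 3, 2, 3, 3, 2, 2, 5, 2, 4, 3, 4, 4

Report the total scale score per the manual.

38

Convert to 0–4: 2, 3, 2, 0, 1, 1, 2, 1, 2, 2, 1, 1, 4, 1, 3, 2, 3, 3
Reverse-coded (reverse-coded value = 4 − response):
  item 3: 4 − 2 = 2
  item 4: 4 − 0 = 4
  item 6: 4 − 1 = 3
  item 8: 4 − 1 = 3
  item 11: 4 − 1 = 3
  item 13: 4 − 4 = 0
  item 14: 4 − 1 = 3
  item 15: 4 − 3 = 1
  item 17: 4 − 3 = 1
Scored: 2, 3, 2, 4, 1, 3, 2, 3, 2, 2, 3, 1, 0, 3, 1, 2, 1, 3
Total = 38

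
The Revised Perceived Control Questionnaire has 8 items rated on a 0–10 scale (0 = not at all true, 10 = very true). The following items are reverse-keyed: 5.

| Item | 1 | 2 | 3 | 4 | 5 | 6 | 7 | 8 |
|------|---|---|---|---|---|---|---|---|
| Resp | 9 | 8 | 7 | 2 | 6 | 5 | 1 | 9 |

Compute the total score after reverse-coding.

Reverse-keyed items use 10 − raw:
  item 5: 10 − 6 = 4
After reverse-coding: 9, 8, 7, 2, 4, 5, 1, 9
Total = 9 + 8 + 7 + 2 + 4 + 5 + 1 + 9 = 45

45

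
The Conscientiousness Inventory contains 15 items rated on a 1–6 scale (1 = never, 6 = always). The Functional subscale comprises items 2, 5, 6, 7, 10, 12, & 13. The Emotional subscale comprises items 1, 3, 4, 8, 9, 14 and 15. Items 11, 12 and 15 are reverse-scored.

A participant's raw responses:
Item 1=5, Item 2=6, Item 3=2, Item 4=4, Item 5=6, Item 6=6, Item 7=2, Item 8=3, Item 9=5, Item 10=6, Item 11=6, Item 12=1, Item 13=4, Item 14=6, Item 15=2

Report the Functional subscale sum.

Functional items: 2, 5, 6, 7, 10, 12, 13.
Of these, item 12 is reverse-scored; on a 1–6 scale, reversed = 7 − raw.
  item 2: 6
  item 5: 6
  item 6: 6
  item 7: 2
  item 10: 6
  item 12: 7 − 1 = 6
  item 13: 4
Sum = 6 + 6 + 6 + 2 + 6 + 6 + 4 = 36

36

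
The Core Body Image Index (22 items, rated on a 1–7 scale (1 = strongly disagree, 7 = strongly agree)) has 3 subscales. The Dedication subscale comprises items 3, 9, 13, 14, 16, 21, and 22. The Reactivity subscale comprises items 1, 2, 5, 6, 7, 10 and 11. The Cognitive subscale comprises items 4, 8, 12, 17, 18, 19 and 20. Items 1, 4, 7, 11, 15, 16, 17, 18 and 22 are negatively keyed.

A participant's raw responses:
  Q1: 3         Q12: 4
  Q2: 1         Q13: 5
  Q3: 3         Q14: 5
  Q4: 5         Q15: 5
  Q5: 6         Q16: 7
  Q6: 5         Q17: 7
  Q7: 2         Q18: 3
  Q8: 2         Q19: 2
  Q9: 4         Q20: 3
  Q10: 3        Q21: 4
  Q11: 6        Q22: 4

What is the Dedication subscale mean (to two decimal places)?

3.71

Dedication items: 3, 9, 13, 14, 16, 21, 22.
Of these, items 16 and 22 are negatively keyed; reversed = (1+7) − raw = 8 − raw.
  item 3: 3
  item 9: 4
  item 13: 5
  item 14: 5
  item 16: 8 − 7 = 1
  item 21: 4
  item 22: 8 − 4 = 4
Sum = 3 + 4 + 5 + 5 + 1 + 4 + 4 = 26
Mean = 26 / 7 = 3.71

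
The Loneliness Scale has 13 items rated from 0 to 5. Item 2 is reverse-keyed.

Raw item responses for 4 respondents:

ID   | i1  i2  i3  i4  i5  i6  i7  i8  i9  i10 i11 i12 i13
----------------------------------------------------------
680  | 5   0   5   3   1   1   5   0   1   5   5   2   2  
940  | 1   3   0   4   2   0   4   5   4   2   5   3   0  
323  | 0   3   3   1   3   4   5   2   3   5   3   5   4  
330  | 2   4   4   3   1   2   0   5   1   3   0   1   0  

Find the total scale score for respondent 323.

40

Respondent 323 raw: 0, 3, 3, 1, 3, 4, 5, 2, 3, 5, 3, 5, 4.
Reverse-coded (reversed = (0+5) − raw = 5 − raw):
  item 1: 0
  item 2: 5 − 3 = 2
  item 3: 3
  item 4: 1
  item 5: 3
  item 6: 4
  item 7: 5
  item 8: 2
  item 9: 3
  item 10: 5
  item 11: 3
  item 12: 5
  item 13: 4
Sum = 0 + 2 + 3 + 1 + 3 + 4 + 5 + 2 + 3 + 5 + 3 + 5 + 4 = 40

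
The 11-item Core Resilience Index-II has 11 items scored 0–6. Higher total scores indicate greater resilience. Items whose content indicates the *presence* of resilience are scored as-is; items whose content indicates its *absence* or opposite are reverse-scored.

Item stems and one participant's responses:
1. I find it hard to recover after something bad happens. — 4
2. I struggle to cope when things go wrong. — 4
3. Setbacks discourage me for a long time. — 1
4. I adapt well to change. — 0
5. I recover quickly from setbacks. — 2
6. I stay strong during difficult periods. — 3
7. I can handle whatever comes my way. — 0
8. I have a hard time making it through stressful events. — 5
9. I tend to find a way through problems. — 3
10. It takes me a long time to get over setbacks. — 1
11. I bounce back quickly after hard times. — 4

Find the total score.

Items 1, 2, 3, 8, 10 describe the absence/opposite of resilience → reverse-score.
reverse-coded value = 6 − response.
  item 1: 6 − 4 = 2
  item 2: 6 − 4 = 2
  item 3: 6 − 1 = 5
  item 4: 0
  item 5: 2
  item 6: 3
  item 7: 0
  item 8: 6 − 5 = 1
  item 9: 3
  item 10: 6 − 1 = 5
  item 11: 4
Total = 2 + 2 + 5 + 0 + 2 + 3 + 0 + 1 + 3 + 5 + 4 = 27

27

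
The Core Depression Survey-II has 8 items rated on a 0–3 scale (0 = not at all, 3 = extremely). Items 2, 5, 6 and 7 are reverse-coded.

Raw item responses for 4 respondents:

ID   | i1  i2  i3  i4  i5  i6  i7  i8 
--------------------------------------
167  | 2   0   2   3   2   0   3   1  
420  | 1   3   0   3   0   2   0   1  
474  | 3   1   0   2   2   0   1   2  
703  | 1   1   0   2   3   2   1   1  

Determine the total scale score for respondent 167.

Respondent 167 raw: 2, 0, 2, 3, 2, 0, 3, 1.
Reverse-coded (on a 0–3 scale, reversed = 3 − raw):
  item 1: 2
  item 2: 3 − 0 = 3
  item 3: 2
  item 4: 3
  item 5: 3 − 2 = 1
  item 6: 3 − 0 = 3
  item 7: 3 − 3 = 0
  item 8: 1
Sum = 2 + 3 + 2 + 3 + 1 + 3 + 0 + 1 = 15

15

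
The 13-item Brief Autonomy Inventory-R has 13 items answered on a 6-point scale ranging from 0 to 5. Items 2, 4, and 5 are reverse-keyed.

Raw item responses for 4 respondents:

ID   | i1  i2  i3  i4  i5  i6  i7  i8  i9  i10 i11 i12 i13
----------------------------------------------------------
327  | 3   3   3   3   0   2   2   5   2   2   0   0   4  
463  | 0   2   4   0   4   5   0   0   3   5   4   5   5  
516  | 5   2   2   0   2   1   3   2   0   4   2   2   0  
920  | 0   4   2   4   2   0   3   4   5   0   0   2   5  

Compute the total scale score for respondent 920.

Respondent 920 raw: 0, 4, 2, 4, 2, 0, 3, 4, 5, 0, 0, 2, 5.
Reverse-coded (reverse-coded value = 5 − response):
  item 1: 0
  item 2: 5 − 4 = 1
  item 3: 2
  item 4: 5 − 4 = 1
  item 5: 5 − 2 = 3
  item 6: 0
  item 7: 3
  item 8: 4
  item 9: 5
  item 10: 0
  item 11: 0
  item 12: 2
  item 13: 5
Sum = 0 + 1 + 2 + 1 + 3 + 0 + 3 + 4 + 5 + 0 + 0 + 2 + 5 = 26

26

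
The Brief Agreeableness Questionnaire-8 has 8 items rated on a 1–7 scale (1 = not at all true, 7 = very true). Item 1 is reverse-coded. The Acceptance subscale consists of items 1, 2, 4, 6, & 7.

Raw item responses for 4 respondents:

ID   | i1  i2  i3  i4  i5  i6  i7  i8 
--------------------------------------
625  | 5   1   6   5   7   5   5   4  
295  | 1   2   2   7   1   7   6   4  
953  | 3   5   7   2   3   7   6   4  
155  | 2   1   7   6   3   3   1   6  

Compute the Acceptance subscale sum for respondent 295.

29

Respondent 295 raw: 1, 2, 2, 7, 1, 7, 6, 4.
Acceptance items: 1, 2, 4, 6, 7.
Reverse-coded (reverse-coded value = 8 − response):
  item 1: 8 − 1 = 7
  item 2: 2
  item 4: 7
  item 6: 7
  item 7: 6
Sum = 7 + 2 + 7 + 7 + 6 = 29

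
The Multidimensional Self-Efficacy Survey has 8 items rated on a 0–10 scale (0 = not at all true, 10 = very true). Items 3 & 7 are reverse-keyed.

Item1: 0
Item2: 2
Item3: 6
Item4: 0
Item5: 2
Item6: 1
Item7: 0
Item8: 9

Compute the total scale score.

28

Apply reverse scoring (reverse-coded value = 10 − response):
  item 3: 10 − 6 = 4
  item 7: 10 − 0 = 10
After reverse-coding: 0, 2, 4, 0, 2, 1, 10, 9
Total = 0 + 2 + 4 + 0 + 2 + 1 + 10 + 9 = 28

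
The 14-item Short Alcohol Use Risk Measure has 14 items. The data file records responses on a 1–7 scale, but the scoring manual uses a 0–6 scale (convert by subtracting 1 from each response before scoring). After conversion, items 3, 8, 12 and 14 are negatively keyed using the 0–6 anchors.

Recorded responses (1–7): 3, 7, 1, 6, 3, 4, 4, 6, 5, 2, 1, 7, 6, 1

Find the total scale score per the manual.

44

Convert to 0–6: 2, 6, 0, 5, 2, 3, 3, 5, 4, 1, 0, 6, 5, 0
Reverse-coded (on a 0–6 scale, reversed = 6 − raw):
  item 3: 6 − 0 = 6
  item 8: 6 − 5 = 1
  item 12: 6 − 6 = 0
  item 14: 6 − 0 = 6
Scored: 2, 6, 6, 5, 2, 3, 3, 1, 4, 1, 0, 0, 5, 6
Total = 44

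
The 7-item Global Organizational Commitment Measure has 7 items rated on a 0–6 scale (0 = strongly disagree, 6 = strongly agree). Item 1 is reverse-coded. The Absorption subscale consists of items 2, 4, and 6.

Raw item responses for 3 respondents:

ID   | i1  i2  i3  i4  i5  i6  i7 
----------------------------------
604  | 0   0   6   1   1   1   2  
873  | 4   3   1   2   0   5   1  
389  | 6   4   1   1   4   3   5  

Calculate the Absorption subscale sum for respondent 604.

Respondent 604 raw: 0, 0, 6, 1, 1, 1, 2.
Absorption items: 2, 4, 6.
Reverse-coded (reversed = (0+6) − raw = 6 − raw):
  item 2: 0
  item 4: 1
  item 6: 1
Sum = 0 + 1 + 1 = 2

2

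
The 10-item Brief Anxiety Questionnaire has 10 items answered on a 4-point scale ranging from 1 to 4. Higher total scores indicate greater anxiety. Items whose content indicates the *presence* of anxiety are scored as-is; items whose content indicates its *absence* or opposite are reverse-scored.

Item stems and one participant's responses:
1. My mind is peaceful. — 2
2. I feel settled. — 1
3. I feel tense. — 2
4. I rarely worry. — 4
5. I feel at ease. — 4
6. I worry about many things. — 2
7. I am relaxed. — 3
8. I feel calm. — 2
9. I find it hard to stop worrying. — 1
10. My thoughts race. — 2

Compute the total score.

21

Items 1, 2, 4, 5, 7, 8 describe the absence/opposite of anxiety → reverse-score.
reversed = (1+4) − raw = 5 − raw.
  item 1: 5 − 2 = 3
  item 2: 5 − 1 = 4
  item 3: 2
  item 4: 5 − 4 = 1
  item 5: 5 − 4 = 1
  item 6: 2
  item 7: 5 − 3 = 2
  item 8: 5 − 2 = 3
  item 9: 1
  item 10: 2
Total = 3 + 4 + 2 + 1 + 1 + 2 + 2 + 3 + 1 + 2 = 21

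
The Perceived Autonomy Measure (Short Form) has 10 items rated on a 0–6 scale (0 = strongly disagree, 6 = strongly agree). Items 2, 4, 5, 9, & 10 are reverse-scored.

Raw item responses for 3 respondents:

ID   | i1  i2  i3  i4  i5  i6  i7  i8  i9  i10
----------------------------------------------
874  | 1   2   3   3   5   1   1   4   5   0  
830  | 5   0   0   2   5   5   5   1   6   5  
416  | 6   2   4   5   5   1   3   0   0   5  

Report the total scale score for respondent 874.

25

Respondent 874 raw: 1, 2, 3, 3, 5, 1, 1, 4, 5, 0.
Reverse-coded (on a 0–6 scale, reversed = 6 − raw):
  item 1: 1
  item 2: 6 − 2 = 4
  item 3: 3
  item 4: 6 − 3 = 3
  item 5: 6 − 5 = 1
  item 6: 1
  item 7: 1
  item 8: 4
  item 9: 6 − 5 = 1
  item 10: 6 − 0 = 6
Sum = 1 + 4 + 3 + 3 + 1 + 1 + 1 + 4 + 1 + 6 = 25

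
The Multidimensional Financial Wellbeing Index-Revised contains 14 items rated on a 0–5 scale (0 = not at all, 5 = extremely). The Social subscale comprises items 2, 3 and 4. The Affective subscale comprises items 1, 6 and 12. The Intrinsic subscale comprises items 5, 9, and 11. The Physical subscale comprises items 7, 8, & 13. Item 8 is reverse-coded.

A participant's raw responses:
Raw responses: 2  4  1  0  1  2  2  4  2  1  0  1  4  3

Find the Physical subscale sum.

Physical items: 7, 8, 13.
Of these, item 8 is reverse-coded; reverse-coded value = 5 − response.
  item 7: 2
  item 8: 5 − 4 = 1
  item 13: 4
Sum = 2 + 1 + 4 = 7

7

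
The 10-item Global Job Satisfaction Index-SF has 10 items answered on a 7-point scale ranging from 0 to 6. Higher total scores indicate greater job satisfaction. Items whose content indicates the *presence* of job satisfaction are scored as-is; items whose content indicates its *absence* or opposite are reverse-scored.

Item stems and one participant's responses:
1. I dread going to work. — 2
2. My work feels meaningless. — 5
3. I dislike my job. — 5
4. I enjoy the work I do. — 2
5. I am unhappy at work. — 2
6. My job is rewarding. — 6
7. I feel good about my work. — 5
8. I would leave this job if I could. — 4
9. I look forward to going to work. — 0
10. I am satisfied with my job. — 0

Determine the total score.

25

Items 1, 2, 3, 5, 8 describe the absence/opposite of job satisfaction → reverse-score.
reverse-coded value = 6 − response.
  item 1: 6 − 2 = 4
  item 2: 6 − 5 = 1
  item 3: 6 − 5 = 1
  item 4: 2
  item 5: 6 − 2 = 4
  item 6: 6
  item 7: 5
  item 8: 6 − 4 = 2
  item 9: 0
  item 10: 0
Total = 4 + 1 + 1 + 2 + 4 + 6 + 5 + 2 + 0 + 0 = 25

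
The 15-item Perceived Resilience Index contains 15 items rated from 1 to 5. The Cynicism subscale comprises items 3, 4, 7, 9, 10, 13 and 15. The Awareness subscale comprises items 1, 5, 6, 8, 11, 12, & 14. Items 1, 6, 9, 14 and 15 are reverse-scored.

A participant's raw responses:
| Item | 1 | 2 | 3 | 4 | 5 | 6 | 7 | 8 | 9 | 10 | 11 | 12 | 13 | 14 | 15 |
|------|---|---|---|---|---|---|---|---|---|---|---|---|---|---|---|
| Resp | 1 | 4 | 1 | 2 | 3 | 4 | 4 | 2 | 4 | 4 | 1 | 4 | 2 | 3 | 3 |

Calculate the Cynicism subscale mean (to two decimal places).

Cynicism items: 3, 4, 7, 9, 10, 13, 15.
Of these, items 9 & 15 are reverse-scored; on a 1–5 scale, reversed = 6 − raw.
  item 3: 1
  item 4: 2
  item 7: 4
  item 9: 6 − 4 = 2
  item 10: 4
  item 13: 2
  item 15: 6 − 3 = 3
Sum = 1 + 2 + 4 + 2 + 4 + 2 + 3 = 18
Mean = 18 / 7 = 2.57

2.57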